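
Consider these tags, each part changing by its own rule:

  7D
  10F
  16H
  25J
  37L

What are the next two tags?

52N, 70P

For the first component, differences are 3, 6, 9, … (increasing by 3 each time): 7, 10, 16, 25, 37 → 52 → 70.
Letter: letters move forward 2 places in the alphabet, so D, F, H, J, L → N → P.
Putting the parts together: 52N and then 70P.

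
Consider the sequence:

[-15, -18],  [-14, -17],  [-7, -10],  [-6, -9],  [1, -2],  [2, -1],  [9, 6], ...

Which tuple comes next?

For the first entry, alternating steps +1, +7, +1, +7, …: -15, -14, -7, -6, 1, 2, 9 → 10.
Second entry — always 3 less than the first entry: -18, -17, -10, -9, -2, -1, 6 → 7.
So the next tuple is [10, 7].

[10, 7]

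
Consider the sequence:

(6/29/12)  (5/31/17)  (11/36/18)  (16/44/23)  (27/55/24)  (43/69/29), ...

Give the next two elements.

(70/86/30), (113/106/35)

First part: 6, 5, 11, 16, 27, 43 → 70 → 113 (each term is the sum of the two before it).
For the second part, differences are 2, 5, 8, … (increasing by 3 each time): 29, 31, 36, 44, 55, 69 → 86 → 106.
Third part: 12, 17, 18, 23, 24, 29 → 30 → 35 (alternating steps +5, +1, +5, +1, …).
So the next two elements are (70/86/30) and (113/106/35).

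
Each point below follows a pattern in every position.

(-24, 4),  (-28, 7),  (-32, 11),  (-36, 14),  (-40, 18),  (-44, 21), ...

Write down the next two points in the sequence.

(-48, 25), (-52, 28)

First value: -24, -28, -32, -36, -40, -44 → -48 → -52 (−4 each step).
For the second value, alternating steps +3, +4, +3, +4, …: 4, 7, 11, 14, 18, 21 → 25 → 28.
So the next two points are (-48, 25) and (-52, 28).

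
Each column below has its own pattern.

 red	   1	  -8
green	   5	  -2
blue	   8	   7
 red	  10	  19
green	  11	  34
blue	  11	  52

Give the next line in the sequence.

Colour goes red, green, blue, red, green, blue → red (repeats red → green → blue).
Second component: differences are 4, 3, 2, … (decreasing by 1 each time); 1, 5, 8, 10, 11, 11 → 10.
Third component: differences are 6, 9, 12, … (increasing by 3 each time); -8, -2, 7, 19, 34, 52 → 73.
So the next line is red  10  73.

red  10  73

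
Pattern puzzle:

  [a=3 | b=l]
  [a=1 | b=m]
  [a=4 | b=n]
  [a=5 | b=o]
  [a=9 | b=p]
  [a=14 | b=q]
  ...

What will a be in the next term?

23

A — each term is the sum of the two before it: 3, 1, 4, 5, 9, 14 → 23.
For the b, letters move forward 1 place in the alphabet: l, m, n, o, p, q → r.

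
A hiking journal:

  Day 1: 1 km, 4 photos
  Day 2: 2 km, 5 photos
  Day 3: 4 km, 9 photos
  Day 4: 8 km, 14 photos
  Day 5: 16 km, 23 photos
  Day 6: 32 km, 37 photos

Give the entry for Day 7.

Km: 1, 2, 4, 8, 16, 32 → 64 (×2 each step).
For the photos, each term is the sum of the two before it: 4, 5, 9, 14, 23, 37 → 60.
Combining the parts gives 64 km, 60 photos.

64 km, 60 photos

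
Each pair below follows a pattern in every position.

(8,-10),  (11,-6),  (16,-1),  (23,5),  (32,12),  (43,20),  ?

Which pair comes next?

(56,29)

First slot — differences are 3, 5, 7, … (increasing by 2 each time): 8, 11, 16, 23, 32, 43 → 56.
Second slot — differences are 4, 5, 6, … (increasing by 1 each time): -10, -6, -1, 5, 12, 20 → 29.
Combining the parts gives (56,29).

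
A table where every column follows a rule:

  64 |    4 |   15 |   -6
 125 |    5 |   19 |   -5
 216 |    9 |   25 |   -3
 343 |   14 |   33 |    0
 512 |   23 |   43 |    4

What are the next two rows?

First component: perfect cubes: 4³, 5³, 6³, …, so 64, 125, 216, 343, 512 → 729 → 1000.
Second component — each term is the sum of the two before it: 4, 5, 9, 14, 23 → 37 → 60.
Third component: 15, 19, 25, 33, 43 → 55 → 69 (differences are 4, 6, 8, … (increasing by 2 each time)).
Fourth component: differences are 1, 2, 3, … (increasing by 1 each time); -6, -5, -3, 0, 4 → 9 → 15.
So the next two rows are 729  37  55  9 and 1000  60  69  15.

729  37  55  9; 1000  60  69  15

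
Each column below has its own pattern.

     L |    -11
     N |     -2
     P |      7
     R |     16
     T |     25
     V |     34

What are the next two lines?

Letter: letters move forward 2 places in the alphabet, so L, N, P, R, T, V → X → Z.
Second component goes -11, -2, 7, 16, 25, 34 → 43 → 52 (+9 each step).
Putting the parts together: X  43 and then Z  52.

X  43; Z  52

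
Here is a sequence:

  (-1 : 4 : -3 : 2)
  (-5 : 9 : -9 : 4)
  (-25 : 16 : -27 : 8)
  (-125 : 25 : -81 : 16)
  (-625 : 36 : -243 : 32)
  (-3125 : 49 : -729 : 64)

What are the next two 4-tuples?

(-15625 : 64 : -2187 : 128), (-78125 : 81 : -6561 : 256)

For the first part, ×5 each step: -1, -5, -25, -125, -625, -3125 → -15625 → -78125.
Second part goes 4, 9, 16, 25, 36, 49 → 64 → 81 (perfect squares: 2², 3², 4², …).
Third part: ×3 each step, so -3, -9, -27, -81, -243, -729 → -2187 → -6561.
Fourth part: ×2 each step, so 2, 4, 8, 16, 32, 64 → 128 → 256.
So the next two 4-tuples are (-15625 : 64 : -2187 : 128) and (-78125 : 81 : -6561 : 256).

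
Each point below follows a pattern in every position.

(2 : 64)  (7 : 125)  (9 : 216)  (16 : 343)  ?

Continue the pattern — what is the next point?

First part: each term is the sum of the two before it; 2, 7, 9, 16 → 25.
Second part: 64, 125, 216, 343 → 512 (perfect cubes: 4³, 5³, 6³, …).
Combining the parts gives (25 : 512).

(25 : 512)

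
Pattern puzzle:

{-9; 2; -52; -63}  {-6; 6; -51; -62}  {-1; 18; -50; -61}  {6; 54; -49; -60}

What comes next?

{15; 162; -48; -59}

For the first slot, differences are 3, 5, 7, … (increasing by 2 each time): -9, -6, -1, 6 → 15.
For the second slot, ×3 each step: 2, 6, 18, 54 → 162.
For the third slot, +1 each step: -52, -51, -50, -49 → -48.
Fourth slot: -63, -62, -61, -60 → -59 (always 11 less than the third slot).
So the next tuple is {15; 162; -48; -59}.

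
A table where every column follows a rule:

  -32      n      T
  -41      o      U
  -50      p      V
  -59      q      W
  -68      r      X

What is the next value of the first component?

For the first component, −9 each step: -32, -41, -50, -59, -68 → -77.
First letter — letters move forward 1 place in the alphabet: n, o, p, q, r → s.
Second letter — letters move forward 1 place in the alphabet: T, U, V, W, X → Y.

-77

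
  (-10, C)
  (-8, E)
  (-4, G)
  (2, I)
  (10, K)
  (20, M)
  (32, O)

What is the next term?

(46, Q)

First value: -10, -8, -4, 2, 10, 20, 32 → 46 (differences are 2, 4, 6, … (increasing by 2 each time)).
Letter — letters move forward 2 places in the alphabet: C, E, G, I, K, M, O → Q.
Combining the parts gives (46, Q).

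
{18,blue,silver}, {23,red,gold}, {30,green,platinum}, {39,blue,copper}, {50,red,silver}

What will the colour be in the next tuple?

First value — differences are 5, 7, 9, … (increasing by 2 each time): 18, 23, 30, 39, 50 → 63.
For the colour, repeats blue → red → green: blue, red, green, blue, red → green.
Metal — repeats silver → gold → platinum → copper: silver, gold, platinum, copper, silver → gold.

green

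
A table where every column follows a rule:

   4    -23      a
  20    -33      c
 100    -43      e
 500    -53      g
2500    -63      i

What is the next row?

12500  -73  k

For the first component, ×5 each step: 4, 20, 100, 500, 2500 → 12500.
Second component — −10 each step: -23, -33, -43, -53, -63 → -73.
For the letter, letters move forward 2 places in the alphabet: a, c, e, g, i → k.
Combining the parts gives 12500  -73  k.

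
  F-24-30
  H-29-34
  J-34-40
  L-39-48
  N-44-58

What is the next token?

Letter: letters move forward 2 places in the alphabet; F, H, J, L, N → P.
Second component: 24, 29, 34, 39, 44 → 49 (+5 each step).
For the third component, differences are 4, 6, 8, … (increasing by 2 each time): 30, 34, 40, 48, 58 → 70.
So the next token is P-49-70.

P-49-70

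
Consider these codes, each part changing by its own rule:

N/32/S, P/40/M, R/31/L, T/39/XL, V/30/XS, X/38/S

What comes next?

Z/29/M

Letter: letters move forward 2 places in the alphabet, so N, P, R, T, V, X → Z.
Second component: 32, 40, 31, 39, 30, 38 → 29 (alternating steps +8, −9, +8, −9, …).
Size: S, M, L, XL, XS, S → M (repeats S → M → L → XL → XS).
Putting it together: Z/29/M.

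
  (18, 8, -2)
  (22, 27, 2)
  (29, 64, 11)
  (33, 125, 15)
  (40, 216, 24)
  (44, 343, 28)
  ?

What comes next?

First part — alternating steps +4, +7, +4, +7, …: 18, 22, 29, 33, 40, 44 → 51.
For the second part, perfect cubes: 2³, 3³, 4³, …: 8, 27, 64, 125, 216, 343 → 512.
Third part: -2, 2, 11, 15, 24, 28 → 37 (alternating steps +4, +9, +4, +9, …).
So the next triple is (51, 512, 37).

(51, 512, 37)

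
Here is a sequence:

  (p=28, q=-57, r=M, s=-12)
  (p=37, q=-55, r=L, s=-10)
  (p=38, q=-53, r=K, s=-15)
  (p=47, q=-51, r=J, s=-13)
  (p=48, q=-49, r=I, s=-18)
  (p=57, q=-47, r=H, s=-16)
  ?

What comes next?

(p=58, q=-45, r=G, s=-21)

P goes 28, 37, 38, 47, 48, 57 → 58 (alternating steps +9, +1, +9, +1, …).
Q: +2 each step; -57, -55, -53, -51, -49, -47 → -45.
For the r, letters move back 1 place in the alphabet: M, L, K, J, I, H → G.
S: alternating steps +2, −5, +2, −5, …; -12, -10, -15, -13, -18, -16 → -21.
Putting it together: (p=58, q=-45, r=G, s=-21).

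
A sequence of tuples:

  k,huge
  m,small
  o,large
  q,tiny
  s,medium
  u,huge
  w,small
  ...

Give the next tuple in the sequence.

y,large

For the letter, letters move forward 2 places in the alphabet: k, m, o, q, s, u, w → y.
Size: repeats huge → small → large → tiny → medium, so huge, small, large, tiny, medium, huge, small → large.
So the next tuple is y,large.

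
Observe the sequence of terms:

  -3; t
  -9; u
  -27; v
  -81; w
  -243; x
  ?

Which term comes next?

First value: ×3 each step, so -3, -9, -27, -81, -243 → -729.
Letter goes t, u, v, w, x → y (letters move forward 1 place in the alphabet).
Putting it together: -729; y.

-729; y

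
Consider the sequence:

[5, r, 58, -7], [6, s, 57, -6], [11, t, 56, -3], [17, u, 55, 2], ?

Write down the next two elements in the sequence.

[28, v, 54, 9], [45, w, 53, 18]

First part: each term is the sum of the two before it; 5, 6, 11, 17 → 28 → 45.
Letter goes r, s, t, u → v → w (letters move forward 1 place in the alphabet).
For the third part, −1 each step: 58, 57, 56, 55 → 54 → 53.
Fourth part: differences are 1, 3, 5, … (increasing by 2 each time), so -7, -6, -3, 2 → 9 → 18.
So the next two elements are [28, v, 54, 9] and [45, w, 53, 18].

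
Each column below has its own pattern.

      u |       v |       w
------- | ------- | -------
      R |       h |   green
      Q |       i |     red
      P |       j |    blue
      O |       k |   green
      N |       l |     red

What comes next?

Column u goes R, Q, P, O, N → M (letters move back 1 place in the alphabet).
Column v — letters move forward 1 place in the alphabet: h, i, j, k, l → m.
Column w goes green, red, blue, green, red → blue (repeats green → red → blue).
Combining the parts gives M  m  blue.

M  m  blue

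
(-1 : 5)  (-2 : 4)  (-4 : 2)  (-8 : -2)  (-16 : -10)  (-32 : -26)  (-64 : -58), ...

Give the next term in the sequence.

First entry: -1, -2, -4, -8, -16, -32, -64 → -128 (×2 each step).
Second entry: 5, 4, 2, -2, -10, -26, -58 → -122 (always 6 more than the first entry).
Combining the parts gives (-128 : -122).

(-128 : -122)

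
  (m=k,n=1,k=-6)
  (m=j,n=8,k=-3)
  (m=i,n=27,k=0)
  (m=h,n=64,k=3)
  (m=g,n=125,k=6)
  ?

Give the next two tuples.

M: k, j, i, h, g → f → e (letters move back 1 place in the alphabet).
N: perfect cubes: 1³, 2³, 3³, …, so 1, 8, 27, 64, 125 → 216 → 343.
K goes -6, -3, 0, 3, 6 → 9 → 12 (+3 each step).
So the next two tuples are (m=f,n=216,k=9) and (m=e,n=343,k=12).

(m=f,n=216,k=9), (m=e,n=343,k=12)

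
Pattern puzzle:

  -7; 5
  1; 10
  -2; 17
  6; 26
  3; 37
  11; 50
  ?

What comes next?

First coordinate — alternating steps +8, −3, +8, −3, …: -7, 1, -2, 6, 3, 11 → 8.
Second coordinate — differences are 5, 7, 9, … (increasing by 2 each time): 5, 10, 17, 26, 37, 50 → 65.
Putting it together: 8; 65.

8; 65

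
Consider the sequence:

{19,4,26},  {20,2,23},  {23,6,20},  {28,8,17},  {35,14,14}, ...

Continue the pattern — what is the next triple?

{44,22,11}

First component: differences are 1, 3, 5, … (increasing by 2 each time), so 19, 20, 23, 28, 35 → 44.
Second component goes 4, 2, 6, 8, 14 → 22 (each term is the sum of the two before it).
Third component goes 26, 23, 20, 17, 14 → 11 (−3 each step).
Combining the parts gives {44,22,11}.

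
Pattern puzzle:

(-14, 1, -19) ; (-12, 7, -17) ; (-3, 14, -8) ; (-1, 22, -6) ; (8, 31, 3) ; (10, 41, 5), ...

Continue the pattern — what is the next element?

(19, 52, 14)

For the first value, alternating steps +2, +9, +2, +9, …: -14, -12, -3, -1, 8, 10 → 19.
Second value: differences are 6, 7, 8, … (increasing by 1 each time); 1, 7, 14, 22, 31, 41 → 52.
Third value: always 5 less than the first value, so -19, -17, -8, -6, 3, 5 → 14.
So the next element is (19, 52, 14).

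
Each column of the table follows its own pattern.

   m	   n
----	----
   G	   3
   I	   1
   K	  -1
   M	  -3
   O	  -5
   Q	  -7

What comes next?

Column m goes G, I, K, M, O, Q → S (letters move forward 2 places in the alphabet).
Column n — −2 each step: 3, 1, -1, -3, -5, -7 → -9.
So the next line is S  -9.

S  -9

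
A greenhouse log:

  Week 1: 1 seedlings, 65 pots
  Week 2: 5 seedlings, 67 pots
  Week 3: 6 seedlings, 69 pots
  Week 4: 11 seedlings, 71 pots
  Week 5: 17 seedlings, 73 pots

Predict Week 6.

28 seedlings, 75 pots

Seedlings: each term is the sum of the two before it, so 1, 5, 6, 11, 17 → 28.
Pots: +2 each step, so 65, 67, 69, 71, 73 → 75.
Putting it together: 28 seedlings, 75 pots.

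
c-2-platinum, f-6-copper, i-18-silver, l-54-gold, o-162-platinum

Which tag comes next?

Letter — letters move forward 3 places in the alphabet: c, f, i, l, o → r.
Second component — ×3 each step: 2, 6, 18, 54, 162 → 486.
Metal: platinum, copper, silver, gold, platinum → copper (repeats platinum → copper → silver → gold).
So the next tag is r-486-copper.

r-486-copper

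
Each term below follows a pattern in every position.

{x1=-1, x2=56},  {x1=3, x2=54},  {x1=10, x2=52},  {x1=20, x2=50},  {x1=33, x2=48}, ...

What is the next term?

{x1=49, x2=46}

X1: differences are 4, 7, 10, … (increasing by 3 each time); -1, 3, 10, 20, 33 → 49.
X2: −2 each step; 56, 54, 52, 50, 48 → 46.
So the next term is {x1=49, x2=46}.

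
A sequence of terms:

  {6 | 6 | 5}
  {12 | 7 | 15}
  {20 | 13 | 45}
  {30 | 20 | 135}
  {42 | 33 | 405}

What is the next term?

{56 | 53 | 1215}

First slot: differences are 6, 8, 10, … (increasing by 2 each time); 6, 12, 20, 30, 42 → 56.
Second slot — each term is the sum of the two before it: 6, 7, 13, 20, 33 → 53.
Third slot — ×3 each step: 5, 15, 45, 135, 405 → 1215.
Putting it together: {56 | 53 | 1215}.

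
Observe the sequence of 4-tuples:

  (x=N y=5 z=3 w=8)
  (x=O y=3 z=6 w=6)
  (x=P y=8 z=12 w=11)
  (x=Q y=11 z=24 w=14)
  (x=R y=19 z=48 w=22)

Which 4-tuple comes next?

(x=S y=30 z=96 w=33)

X: letters move forward 1 place in the alphabet, so N, O, P, Q, R → S.
Y: 5, 3, 8, 11, 19 → 30 (each term is the sum of the two before it).
Z: ×2 each step; 3, 6, 12, 24, 48 → 96.
W: always 3 more than the y; 8, 6, 11, 14, 22 → 33.
Putting it together: (x=S y=30 z=96 w=33).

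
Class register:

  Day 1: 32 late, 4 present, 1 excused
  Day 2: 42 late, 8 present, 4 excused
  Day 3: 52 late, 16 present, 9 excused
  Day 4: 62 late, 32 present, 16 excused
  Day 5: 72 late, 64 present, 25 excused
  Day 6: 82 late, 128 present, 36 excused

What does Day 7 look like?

92 late, 256 present, 49 excused

Late: +10 each step, so 32, 42, 52, 62, 72, 82 → 92.
Present: 4, 8, 16, 32, 64, 128 → 256 (×2 each step).
Excused goes 1, 4, 9, 16, 25, 36 → 49 (perfect squares: 1², 2², 3², …).
So the next row is 92 late, 256 present, 49 excused.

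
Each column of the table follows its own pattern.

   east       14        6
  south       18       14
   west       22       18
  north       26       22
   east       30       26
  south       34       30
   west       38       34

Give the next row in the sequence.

north  42  38

For the direction, repeats east → south → west → north: east, south, west, north, east, south, west → north.
Second component: 14, 18, 22, 26, 30, 34, 38 → 42 (+4 each step).
Third component — always the previous value of the second component: 6, 14, 18, 22, 26, 30, 34 → 38.
So the next row is north  42  38.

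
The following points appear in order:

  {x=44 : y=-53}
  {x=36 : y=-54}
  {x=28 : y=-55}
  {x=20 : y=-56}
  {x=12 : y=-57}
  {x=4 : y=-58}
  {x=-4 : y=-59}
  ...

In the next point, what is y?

-60

X: 44, 36, 28, 20, 12, 4, -4 → -12 (−8 each step).
Y: −1 each step, so -53, -54, -55, -56, -57, -58, -59 → -60.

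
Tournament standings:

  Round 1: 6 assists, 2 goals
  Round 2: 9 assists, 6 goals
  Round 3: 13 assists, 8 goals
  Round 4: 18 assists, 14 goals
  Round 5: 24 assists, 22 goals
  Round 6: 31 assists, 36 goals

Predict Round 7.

Assists goes 6, 9, 13, 18, 24, 31 → 39 (differences are 3, 4, 5, … (increasing by 1 each time)).
Goals: each term is the sum of the two before it, so 2, 6, 8, 14, 22, 36 → 58.
Combining the parts gives 39 assists, 58 goals.

39 assists, 58 goals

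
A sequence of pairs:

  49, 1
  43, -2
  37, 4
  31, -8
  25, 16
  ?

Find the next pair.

19, -32

First entry — −6 each step: 49, 43, 37, 31, 25 → 19.
Second entry goes 1, -2, 4, -8, 16 → -32 (×(-2) each step).
Combining the parts gives 19, -32.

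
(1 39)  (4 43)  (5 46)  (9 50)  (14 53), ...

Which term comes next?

First value goes 1, 4, 5, 9, 14 → 23 (each term is the sum of the two before it).
Second value: 39, 43, 46, 50, 53 → 57 (alternating steps +4, +3, +4, +3, …).
Putting it together: (23 57).

(23 57)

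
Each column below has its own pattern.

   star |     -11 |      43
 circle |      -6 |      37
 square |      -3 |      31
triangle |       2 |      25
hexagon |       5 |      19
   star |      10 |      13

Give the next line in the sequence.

circle  13  7

Shape: repeats star → circle → square → triangle → hexagon; star, circle, square, triangle, hexagon, star → circle.
Second component — alternating steps +5, +3, +5, +3, …: -11, -6, -3, 2, 5, 10 → 13.
For the third component, −6 each step: 43, 37, 31, 25, 19, 13 → 7.
Putting it together: circle  13  7.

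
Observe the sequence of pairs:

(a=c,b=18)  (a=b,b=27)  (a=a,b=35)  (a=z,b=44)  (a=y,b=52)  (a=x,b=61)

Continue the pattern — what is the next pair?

A: letters move back 1 place in the alphabet, wrapping A→Z, so c, b, a, z, y, x → w.
B — alternating steps +9, +8, +9, +8, …: 18, 27, 35, 44, 52, 61 → 69.
Combining the parts gives (a=w,b=69).

(a=w,b=69)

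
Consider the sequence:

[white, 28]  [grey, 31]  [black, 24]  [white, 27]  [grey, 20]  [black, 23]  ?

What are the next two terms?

[white, 16], [grey, 19]

Shade: repeats white → grey → black; white, grey, black, white, grey, black → white → grey.
Second entry — alternating steps +3, −7, +3, −7, …: 28, 31, 24, 27, 20, 23 → 16 → 19.
So the next two terms are [white, 16] and [grey, 19].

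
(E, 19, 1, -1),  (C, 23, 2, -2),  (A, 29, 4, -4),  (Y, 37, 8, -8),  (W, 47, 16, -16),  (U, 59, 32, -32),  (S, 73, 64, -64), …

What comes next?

(Q, 89, 128, -128)

Letter goes E, C, A, Y, W, U, S → Q (letters move back 2 places in the alphabet, wrapping A→Z).
Second component — differences are 4, 6, 8, … (increasing by 2 each time): 19, 23, 29, 37, 47, 59, 73 → 89.
For the third component, ×2 each step: 1, 2, 4, 8, 16, 32, 64 → 128.
Fourth component: always the negative of the third component; -1, -2, -4, -8, -16, -32, -64 → -128.
So the next element is (Q, 89, 128, -128).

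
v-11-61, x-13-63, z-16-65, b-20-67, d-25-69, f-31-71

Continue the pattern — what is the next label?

h-38-73

For the letter, letters move forward 2 places in the alphabet, wrapping Z→A: v, x, z, b, d, f → h.
Second component: differences are 2, 3, 4, … (increasing by 1 each time); 11, 13, 16, 20, 25, 31 → 38.
Third component: +2 each step, so 61, 63, 65, 67, 69, 71 → 73.
Combining the parts gives h-38-73.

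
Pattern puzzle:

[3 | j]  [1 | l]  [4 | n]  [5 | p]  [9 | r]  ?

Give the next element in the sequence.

First component: each term is the sum of the two before it; 3, 1, 4, 5, 9 → 14.
Letter: letters move forward 2 places in the alphabet, so j, l, n, p, r → t.
Combining the parts gives [14 | t].

[14 | t]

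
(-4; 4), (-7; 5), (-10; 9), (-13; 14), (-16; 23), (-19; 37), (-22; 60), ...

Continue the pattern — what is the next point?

First entry: −3 each step, so -4, -7, -10, -13, -16, -19, -22 → -25.
Second entry: each term is the sum of the two before it; 4, 5, 9, 14, 23, 37, 60 → 97.
Combining the parts gives (-25; 97).

(-25; 97)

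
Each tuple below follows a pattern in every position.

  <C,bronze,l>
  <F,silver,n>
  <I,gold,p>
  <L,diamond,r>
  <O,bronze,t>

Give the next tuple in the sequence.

First letter goes C, F, I, L, O → R (letters move forward 3 places in the alphabet).
For the rank, repeats bronze → silver → gold → diamond: bronze, silver, gold, diamond, bronze → silver.
Second letter: letters move forward 2 places in the alphabet; l, n, p, r, t → v.
Combining the parts gives <R,silver,v>.

<R,silver,v>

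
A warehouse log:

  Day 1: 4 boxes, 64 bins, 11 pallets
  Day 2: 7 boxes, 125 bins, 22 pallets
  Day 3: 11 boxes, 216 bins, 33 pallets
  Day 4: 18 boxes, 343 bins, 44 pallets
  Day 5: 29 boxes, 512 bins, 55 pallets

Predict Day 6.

47 boxes, 729 bins, 66 pallets

Boxes — each term is the sum of the two before it: 4, 7, 11, 18, 29 → 47.
For the bins, perfect cubes: 4³, 5³, 6³, …: 64, 125, 216, 343, 512 → 729.
Pallets: +11 each step; 11, 22, 33, 44, 55 → 66.
So the next record is 47 boxes, 729 bins, 66 pallets.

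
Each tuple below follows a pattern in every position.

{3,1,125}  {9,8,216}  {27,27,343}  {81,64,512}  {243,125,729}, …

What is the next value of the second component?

216

First component: 3, 9, 27, 81, 243 → 729 (×3 each step).
Second component — perfect cubes: 1³, 2³, 3³, …: 1, 8, 27, 64, 125 → 216.
Third component — perfect cubes: 5³, 6³, 7³, …: 125, 216, 343, 512, 729 → 1000.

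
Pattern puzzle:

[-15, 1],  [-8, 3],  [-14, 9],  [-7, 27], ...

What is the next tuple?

First coordinate goes -15, -8, -14, -7 → -13 (alternating steps +7, −6, +7, −6, …).
For the second coordinate, ×3 each step: 1, 3, 9, 27 → 81.
Combining the parts gives [-13, 81].

[-13, 81]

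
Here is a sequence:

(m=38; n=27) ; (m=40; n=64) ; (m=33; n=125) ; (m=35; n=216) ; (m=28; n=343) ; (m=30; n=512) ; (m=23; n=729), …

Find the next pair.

(m=25; n=1000)

M: alternating steps +2, −7, +2, −7, …, so 38, 40, 33, 35, 28, 30, 23 → 25.
N — perfect cubes: 3³, 4³, 5³, …: 27, 64, 125, 216, 343, 512, 729 → 1000.
Putting it together: (m=25; n=1000).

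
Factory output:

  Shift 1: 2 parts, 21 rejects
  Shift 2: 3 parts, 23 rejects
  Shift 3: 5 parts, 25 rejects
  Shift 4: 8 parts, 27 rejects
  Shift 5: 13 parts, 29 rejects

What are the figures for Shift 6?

21 parts, 31 rejects

Parts goes 2, 3, 5, 8, 13 → 21 (each term is the sum of the two before it).
For the rejects, +2 each step: 21, 23, 25, 27, 29 → 31.
So the next row is 21 parts, 31 rejects.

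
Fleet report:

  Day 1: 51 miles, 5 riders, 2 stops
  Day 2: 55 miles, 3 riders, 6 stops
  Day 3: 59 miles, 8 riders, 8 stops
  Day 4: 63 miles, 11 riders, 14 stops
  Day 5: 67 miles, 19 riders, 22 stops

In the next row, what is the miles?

71

Miles: 51, 55, 59, 63, 67 → 71 (+4 each step).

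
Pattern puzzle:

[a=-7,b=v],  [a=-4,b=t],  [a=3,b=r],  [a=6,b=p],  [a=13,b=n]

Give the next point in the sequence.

A goes -7, -4, 3, 6, 13 → 16 (alternating steps +3, +7, +3, +7, …).
B: letters move back 2 places in the alphabet, so v, t, r, p, n → l.
Putting it together: [a=16,b=l].

[a=16,b=l]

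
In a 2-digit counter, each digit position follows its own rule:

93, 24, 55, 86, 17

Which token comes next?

48

First digit — +3 each step, mod 10: 9, 2, 5, 8, 1 → 4.
For the second digit, +1 each step, mod 10: 3, 4, 5, 6, 7 → 8.
So the next token is 48.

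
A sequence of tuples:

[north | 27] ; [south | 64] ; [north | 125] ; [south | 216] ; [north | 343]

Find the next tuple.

Direction — alternates north ↔ south: north, south, north, south, north → south.
Second part — perfect cubes: 3³, 4³, 5³, …: 27, 64, 125, 216, 343 → 512.
Putting it together: [south | 512].

[south | 512]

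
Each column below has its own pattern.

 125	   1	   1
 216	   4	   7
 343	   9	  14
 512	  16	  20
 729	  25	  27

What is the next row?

1000  36  33

First component goes 125, 216, 343, 512, 729 → 1000 (perfect cubes: 5³, 6³, 7³, …).
Second component: perfect squares: 1², 2², 3², …, so 1, 4, 9, 16, 25 → 36.
Third component: alternating steps +6, +7, +6, +7, …, so 1, 7, 14, 20, 27 → 33.
Combining the parts gives 1000  36  33.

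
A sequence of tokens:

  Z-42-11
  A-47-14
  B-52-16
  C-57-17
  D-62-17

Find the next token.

Letter: Z, A, B, C, D → E (letters move forward 1 place in the alphabet, wrapping Z→A).
Second component goes 42, 47, 52, 57, 62 → 67 (+5 each step).
Third component — differences are 3, 2, 1, … (decreasing by 1 each time): 11, 14, 16, 17, 17 → 16.
Putting it together: E-67-16.

E-67-16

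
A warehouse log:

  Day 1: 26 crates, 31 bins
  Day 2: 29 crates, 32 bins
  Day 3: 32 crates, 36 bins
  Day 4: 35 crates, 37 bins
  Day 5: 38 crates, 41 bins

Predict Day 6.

41 crates, 42 bins

Crates — +3 each step: 26, 29, 32, 35, 38 → 41.
Bins — alternating steps +1, +4, +1, +4, …: 31, 32, 36, 37, 41 → 42.
Combining the parts gives 41 crates, 42 bins.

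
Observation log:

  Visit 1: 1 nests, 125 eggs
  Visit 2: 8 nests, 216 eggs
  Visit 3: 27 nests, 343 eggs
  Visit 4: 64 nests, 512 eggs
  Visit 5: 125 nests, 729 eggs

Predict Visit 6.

Nests goes 1, 8, 27, 64, 125 → 216 (perfect cubes: 1³, 2³, 3³, …).
Eggs: perfect cubes: 5³, 6³, 7³, …; 125, 216, 343, 512, 729 → 1000.
Combining the parts gives 216 nests, 1000 eggs.

216 nests, 1000 eggs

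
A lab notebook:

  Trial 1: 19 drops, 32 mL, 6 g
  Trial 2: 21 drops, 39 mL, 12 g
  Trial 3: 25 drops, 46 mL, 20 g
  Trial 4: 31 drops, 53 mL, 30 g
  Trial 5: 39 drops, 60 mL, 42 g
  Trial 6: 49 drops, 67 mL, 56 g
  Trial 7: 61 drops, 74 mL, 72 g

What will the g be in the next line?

G: differences are 6, 8, 10, … (increasing by 2 each time), so 6, 12, 20, 30, 42, 56, 72 → 90.

90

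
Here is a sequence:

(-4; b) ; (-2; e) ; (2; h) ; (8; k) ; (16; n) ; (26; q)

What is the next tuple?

First slot goes -4, -2, 2, 8, 16, 26 → 38 (differences are 2, 4, 6, … (increasing by 2 each time)).
Letter: b, e, h, k, n, q → t (letters move forward 3 places in the alphabet).
Combining the parts gives (38; t).

(38; t)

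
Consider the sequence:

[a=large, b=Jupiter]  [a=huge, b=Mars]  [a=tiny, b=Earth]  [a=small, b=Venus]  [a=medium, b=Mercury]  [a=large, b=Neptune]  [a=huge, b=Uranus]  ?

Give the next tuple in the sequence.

A: repeats large → huge → tiny → small → medium, so large, huge, tiny, small, medium, large, huge → tiny.
B: Jupiter, Mars, Earth, Venus, Mercury, Neptune, Uranus → Saturn (runs backward through the planets Mercury→Neptune).
So the next tuple is [a=tiny, b=Saturn].

[a=tiny, b=Saturn]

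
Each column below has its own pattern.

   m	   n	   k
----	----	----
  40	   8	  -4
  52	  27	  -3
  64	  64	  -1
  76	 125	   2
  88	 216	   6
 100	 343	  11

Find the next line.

112  512  17

Column m: 40, 52, 64, 76, 88, 100 → 112 (+12 each step).
Column n — perfect cubes: 2³, 3³, 4³, …: 8, 27, 64, 125, 216, 343 → 512.
For the column k, differences are 1, 2, 3, … (increasing by 1 each time): -4, -3, -1, 2, 6, 11 → 17.
Putting it together: 112  512  17.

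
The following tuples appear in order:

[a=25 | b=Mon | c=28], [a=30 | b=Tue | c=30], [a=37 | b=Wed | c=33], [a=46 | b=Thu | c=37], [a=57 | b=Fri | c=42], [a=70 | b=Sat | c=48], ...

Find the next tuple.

A: differences are 5, 7, 9, … (increasing by 2 each time), so 25, 30, 37, 46, 57, 70 → 85.
B goes Mon, Tue, Wed, Thu, Fri, Sat → Sun (runs through the weekdays Mon→Sun).
For the c, differences are 2, 3, 4, … (increasing by 1 each time): 28, 30, 33, 37, 42, 48 → 55.
So the next tuple is [a=85 | b=Sun | c=55].

[a=85 | b=Sun | c=55]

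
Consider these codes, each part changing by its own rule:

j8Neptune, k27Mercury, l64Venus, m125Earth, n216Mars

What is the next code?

Letter: letters move forward 1 place in the alphabet; j, k, l, m, n → o.
Second component: 8, 27, 64, 125, 216 → 343 (perfect cubes: 2³, 3³, 4³, …).
Planet — runs through the planets Mercury→Neptune: Neptune, Mercury, Venus, Earth, Mars → Jupiter.
Combining the parts gives o343Jupiter.

o343Jupiter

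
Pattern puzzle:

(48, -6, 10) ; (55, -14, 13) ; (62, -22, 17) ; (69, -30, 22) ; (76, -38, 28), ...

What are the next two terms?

First component goes 48, 55, 62, 69, 76 → 83 → 90 (+7 each step).
Second component: −8 each step, so -6, -14, -22, -30, -38 → -46 → -54.
For the third component, differences are 3, 4, 5, … (increasing by 1 each time): 10, 13, 17, 22, 28 → 35 → 43.
Putting the parts together: (83, -46, 35) and then (90, -54, 43).

(83, -46, 35), (90, -54, 43)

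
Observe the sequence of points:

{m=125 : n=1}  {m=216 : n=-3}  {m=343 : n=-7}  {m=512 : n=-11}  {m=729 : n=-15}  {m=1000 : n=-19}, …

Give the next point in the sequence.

{m=1331 : n=-23}

M goes 125, 216, 343, 512, 729, 1000 → 1331 (perfect cubes: 5³, 6³, 7³, …).
N: −4 each step; 1, -3, -7, -11, -15, -19 → -23.
So the next point is {m=1331 : n=-23}.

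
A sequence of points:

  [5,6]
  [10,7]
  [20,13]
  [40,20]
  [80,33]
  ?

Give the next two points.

For the first part, ×2 each step: 5, 10, 20, 40, 80 → 160 → 320.
Second part: each term is the sum of the two before it, so 6, 7, 13, 20, 33 → 53 → 86.
Putting the parts together: [160,53] and then [320,86].

[160,53], [320,86]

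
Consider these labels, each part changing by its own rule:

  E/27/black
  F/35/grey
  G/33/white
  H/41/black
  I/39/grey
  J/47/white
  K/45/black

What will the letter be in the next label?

L

Letter goes E, F, G, H, I, J, K → L (letters move forward 1 place in the alphabet).
Second component goes 27, 35, 33, 41, 39, 47, 45 → 53 (alternating steps +8, −2, +8, −2, …).
Shade — repeats black → grey → white: black, grey, white, black, grey, white, black → grey.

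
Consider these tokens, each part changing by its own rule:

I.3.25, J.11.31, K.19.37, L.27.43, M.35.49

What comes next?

N.43.55

Letter — letters move forward 1 place in the alphabet: I, J, K, L, M → N.
Second component: 3, 11, 19, 27, 35 → 43 (+8 each step).
For the third component, +6 each step: 25, 31, 37, 43, 49 → 55.
So the next token is N.43.55.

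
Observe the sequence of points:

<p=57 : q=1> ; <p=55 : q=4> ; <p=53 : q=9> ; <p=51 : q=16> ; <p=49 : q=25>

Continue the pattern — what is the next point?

<p=47 : q=36>

P goes 57, 55, 53, 51, 49 → 47 (−2 each step).
For the q, perfect squares: 1², 2², 3², …: 1, 4, 9, 16, 25 → 36.
Combining the parts gives <p=47 : q=36>.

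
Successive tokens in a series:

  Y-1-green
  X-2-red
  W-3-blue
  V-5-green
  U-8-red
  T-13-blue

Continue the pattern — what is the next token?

S-21-green

Letter: Y, X, W, V, U, T → S (letters move back 1 place in the alphabet).
Second component — each term is the sum of the two before it: 1, 2, 3, 5, 8, 13 → 21.
Colour goes green, red, blue, green, red, blue → green (repeats green → red → blue).
Putting it together: S-21-green.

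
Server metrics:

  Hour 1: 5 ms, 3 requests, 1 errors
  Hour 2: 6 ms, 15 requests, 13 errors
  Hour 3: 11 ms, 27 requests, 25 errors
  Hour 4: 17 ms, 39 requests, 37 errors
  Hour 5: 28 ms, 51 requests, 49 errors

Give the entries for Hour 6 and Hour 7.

45 ms, 63 requests, 61 errors; 73 ms, 75 requests, 73 errors

Ms: each term is the sum of the two before it, so 5, 6, 11, 17, 28 → 45 → 73.
Requests — +12 each step: 3, 15, 27, 39, 51 → 63 → 75.
Errors: always 2 less than the requests; 1, 13, 25, 37, 49 → 61 → 73.
Putting the parts together: 45 ms, 63 requests, 61 errors and then 73 ms, 75 requests, 73 errors.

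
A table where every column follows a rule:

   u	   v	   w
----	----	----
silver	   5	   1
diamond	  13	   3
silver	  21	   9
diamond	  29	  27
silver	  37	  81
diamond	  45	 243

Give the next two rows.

silver  53  729; diamond  61  2187

For the column u, alternates silver ↔ diamond: silver, diamond, silver, diamond, silver, diamond → silver → diamond.
Column v — +8 each step: 5, 13, 21, 29, 37, 45 → 53 → 61.
Column w goes 1, 3, 9, 27, 81, 243 → 729 → 2187 (×3 each step).
Putting the parts together: silver  53  729 and then diamond  61  2187.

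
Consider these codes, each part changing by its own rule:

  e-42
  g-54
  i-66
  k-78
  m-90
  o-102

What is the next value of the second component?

114

Second component: +12 each step; 42, 54, 66, 78, 90, 102 → 114.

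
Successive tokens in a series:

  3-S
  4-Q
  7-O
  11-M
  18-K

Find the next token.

First component: each term is the sum of the two before it, so 3, 4, 7, 11, 18 → 29.
Letter: letters move back 2 places in the alphabet; S, Q, O, M, K → I.
Putting it together: 29-I.

29-I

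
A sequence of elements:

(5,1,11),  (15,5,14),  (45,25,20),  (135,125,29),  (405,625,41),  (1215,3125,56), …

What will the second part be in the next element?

15625

First part: ×3 each step, so 5, 15, 45, 135, 405, 1215 → 3645.
Second part: 1, 5, 25, 125, 625, 3125 → 15625 (×5 each step).
Third part: differences are 3, 6, 9, … (increasing by 3 each time); 11, 14, 20, 29, 41, 56 → 74.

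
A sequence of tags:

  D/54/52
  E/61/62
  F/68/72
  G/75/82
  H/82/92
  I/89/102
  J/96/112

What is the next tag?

K/103/122

Letter — letters move forward 1 place in the alphabet: D, E, F, G, H, I, J → K.
For the second component, +7 each step: 54, 61, 68, 75, 82, 89, 96 → 103.
Third component — +10 each step: 52, 62, 72, 82, 92, 102, 112 → 122.
Putting it together: K/103/122.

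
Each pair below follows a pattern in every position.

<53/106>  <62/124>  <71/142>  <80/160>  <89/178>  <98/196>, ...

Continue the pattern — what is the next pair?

<107/214>

For the first value, +9 each step: 53, 62, 71, 80, 89, 98 → 107.
Second value goes 106, 124, 142, 160, 178, 196 → 214 (always 2 × the first value).
So the next pair is <107/214>.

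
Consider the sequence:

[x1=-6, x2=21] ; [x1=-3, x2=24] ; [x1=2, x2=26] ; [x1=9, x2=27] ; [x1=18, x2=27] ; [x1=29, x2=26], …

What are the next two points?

[x1=42, x2=24], [x1=57, x2=21]

X1 — differences are 3, 5, 7, … (increasing by 2 each time): -6, -3, 2, 9, 18, 29 → 42 → 57.
X2: 21, 24, 26, 27, 27, 26 → 24 → 21 (differences are 3, 2, 1, … (decreasing by 1 each time)).
So the next two points are [x1=42, x2=24] and [x1=57, x2=21].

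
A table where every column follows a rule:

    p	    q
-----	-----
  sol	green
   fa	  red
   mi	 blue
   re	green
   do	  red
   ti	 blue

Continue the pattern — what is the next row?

la  green

Column p: sol, fa, mi, re, do, ti → la (runs backward through the solfège scale do→ti).
Column q: repeats green → red → blue, so green, red, blue, green, red, blue → green.
Putting it together: la  green.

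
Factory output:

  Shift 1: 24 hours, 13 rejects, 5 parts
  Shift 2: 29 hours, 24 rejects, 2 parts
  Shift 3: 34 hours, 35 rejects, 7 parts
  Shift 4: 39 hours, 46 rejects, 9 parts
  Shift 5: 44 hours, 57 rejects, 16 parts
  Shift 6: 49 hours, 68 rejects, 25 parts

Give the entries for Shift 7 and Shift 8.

54 hours, 79 rejects, 41 parts; 59 hours, 90 rejects, 66 parts

Hours goes 24, 29, 34, 39, 44, 49 → 54 → 59 (+5 each step).
Rejects: 13, 24, 35, 46, 57, 68 → 79 → 90 (+11 each step).
Parts goes 5, 2, 7, 9, 16, 25 → 41 → 66 (each term is the sum of the two before it).
Putting the parts together: 54 hours, 79 rejects, 41 parts and then 59 hours, 90 rejects, 66 parts.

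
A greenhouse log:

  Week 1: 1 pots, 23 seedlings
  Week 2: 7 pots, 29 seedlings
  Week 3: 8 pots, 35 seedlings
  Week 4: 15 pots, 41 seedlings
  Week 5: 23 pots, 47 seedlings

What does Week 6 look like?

For the pots, each term is the sum of the two before it: 1, 7, 8, 15, 23 → 38.
Seedlings: 23, 29, 35, 41, 47 → 53 (+6 each step).
Putting it together: 38 pots, 53 seedlings.

38 pots, 53 seedlings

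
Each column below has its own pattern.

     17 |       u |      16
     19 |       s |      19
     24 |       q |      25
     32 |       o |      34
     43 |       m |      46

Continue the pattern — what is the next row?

57  k  61

For the first component, differences are 2, 5, 8, … (increasing by 3 each time): 17, 19, 24, 32, 43 → 57.
For the letter, letters move back 2 places in the alphabet: u, s, q, o, m → k.
Third component: 16, 19, 25, 34, 46 → 61 (differences are 3, 6, 9, … (increasing by 3 each time)).
Putting it together: 57  k  61.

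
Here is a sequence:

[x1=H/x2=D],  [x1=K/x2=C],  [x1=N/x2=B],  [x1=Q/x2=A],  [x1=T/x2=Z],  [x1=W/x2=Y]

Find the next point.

[x1=Z/x2=X]

X1: letters move forward 3 places in the alphabet; H, K, N, Q, T, W → Z.
X2 — letters move back 1 place in the alphabet, wrapping A→Z: D, C, B, A, Z, Y → X.
Combining the parts gives [x1=Z/x2=X].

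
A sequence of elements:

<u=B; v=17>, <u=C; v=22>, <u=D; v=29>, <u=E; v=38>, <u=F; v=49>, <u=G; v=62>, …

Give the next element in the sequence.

U: letters move forward 1 place in the alphabet, so B, C, D, E, F, G → H.
V: differences are 5, 7, 9, … (increasing by 2 each time), so 17, 22, 29, 38, 49, 62 → 77.
Combining the parts gives <u=H; v=77>.

<u=H; v=77>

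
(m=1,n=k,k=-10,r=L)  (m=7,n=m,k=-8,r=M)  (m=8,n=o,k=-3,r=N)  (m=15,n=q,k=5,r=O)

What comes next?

(m=23,n=s,k=16,r=P)

M goes 1, 7, 8, 15 → 23 (each term is the sum of the two before it).
N goes k, m, o, q → s (letters move forward 2 places in the alphabet).
K: differences are 2, 5, 8, … (increasing by 3 each time); -10, -8, -3, 5 → 16.
For the r, letters move forward 1 place in the alphabet: L, M, N, O → P.
So the next tuple is (m=23,n=s,k=16,r=P).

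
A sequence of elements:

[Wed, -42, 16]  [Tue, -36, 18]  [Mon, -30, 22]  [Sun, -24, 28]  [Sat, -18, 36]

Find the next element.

[Fri, -12, 46]

Day goes Wed, Tue, Mon, Sun, Sat → Fri (runs backward through the weekdays Mon→Sun).
Second part: +6 each step, so -42, -36, -30, -24, -18 → -12.
Third part: differences are 2, 4, 6, … (increasing by 2 each time); 16, 18, 22, 28, 36 → 46.
Putting it together: [Fri, -12, 46].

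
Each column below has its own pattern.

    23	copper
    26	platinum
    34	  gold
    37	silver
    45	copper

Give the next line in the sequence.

48  platinum

First component — alternating steps +3, +8, +3, +8, …: 23, 26, 34, 37, 45 → 48.
For the metal, repeats copper → platinum → gold → silver: copper, platinum, gold, silver, copper → platinum.
So the next line is 48  platinum.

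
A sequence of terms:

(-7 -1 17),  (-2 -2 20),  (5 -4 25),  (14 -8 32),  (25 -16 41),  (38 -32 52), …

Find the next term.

First component: -7, -2, 5, 14, 25, 38 → 53 (differences are 5, 7, 9, … (increasing by 2 each time)).
For the second component, ×2 each step: -1, -2, -4, -8, -16, -32 → -64.
Third component: differences are 3, 5, 7, … (increasing by 2 each time); 17, 20, 25, 32, 41, 52 → 65.
Combining the parts gives (53 -64 65).

(53 -64 65)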